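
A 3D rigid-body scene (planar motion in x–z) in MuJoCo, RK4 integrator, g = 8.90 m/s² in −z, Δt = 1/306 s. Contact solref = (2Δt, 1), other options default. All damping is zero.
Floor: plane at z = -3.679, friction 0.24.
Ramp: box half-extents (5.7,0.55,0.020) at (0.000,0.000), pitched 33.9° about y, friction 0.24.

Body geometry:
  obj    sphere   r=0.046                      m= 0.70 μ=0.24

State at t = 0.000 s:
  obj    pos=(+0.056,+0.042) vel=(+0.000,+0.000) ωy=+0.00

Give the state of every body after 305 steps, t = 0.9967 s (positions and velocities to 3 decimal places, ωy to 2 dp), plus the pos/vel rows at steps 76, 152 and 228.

State at t = 0.9967 s:
  obj    pos=(+1.518,-0.941) vel=(+2.934,-1.971) ωy=+76.81

Key-timestep trajectory:
   step    t(s)  obj.x    obj.z    obj.vx   obj.vz 
     76  0.2484   +0.147  -0.019  +0.731  -0.491
    152  0.4967   +0.419  -0.202  +1.462  -0.982
    228  0.7451   +0.873  -0.507  +2.193  -1.474


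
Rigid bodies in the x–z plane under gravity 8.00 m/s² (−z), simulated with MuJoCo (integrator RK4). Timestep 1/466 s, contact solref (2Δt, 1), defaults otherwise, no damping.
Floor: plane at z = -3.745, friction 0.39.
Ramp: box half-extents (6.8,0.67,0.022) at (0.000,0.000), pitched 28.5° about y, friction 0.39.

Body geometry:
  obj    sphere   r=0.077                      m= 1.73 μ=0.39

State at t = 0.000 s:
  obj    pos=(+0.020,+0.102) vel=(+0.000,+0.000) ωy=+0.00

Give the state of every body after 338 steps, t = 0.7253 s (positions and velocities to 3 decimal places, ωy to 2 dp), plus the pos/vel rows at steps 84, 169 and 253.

State at t = 0.7253 s:
  obj    pos=(+0.650,-0.240) vel=(+1.738,-0.944) ωy=+25.68

Key-timestep trajectory:
   step    t(s)  obj.x    obj.z    obj.vx   obj.vz 
     84  0.1803   +0.059  +0.081  +0.432  -0.235
    169  0.3627   +0.178  +0.016  +0.869  -0.472
    253  0.5429   +0.373  -0.090  +1.301  -0.706


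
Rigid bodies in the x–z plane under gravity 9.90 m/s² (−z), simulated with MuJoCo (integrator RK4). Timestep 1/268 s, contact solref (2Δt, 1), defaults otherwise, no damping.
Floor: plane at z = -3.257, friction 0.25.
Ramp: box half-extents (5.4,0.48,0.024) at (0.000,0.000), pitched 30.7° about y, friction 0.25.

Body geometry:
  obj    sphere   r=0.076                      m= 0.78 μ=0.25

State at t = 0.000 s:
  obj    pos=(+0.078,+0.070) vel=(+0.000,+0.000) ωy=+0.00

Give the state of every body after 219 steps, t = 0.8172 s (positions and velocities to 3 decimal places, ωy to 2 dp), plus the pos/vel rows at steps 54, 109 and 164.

State at t = 0.8172 s:
  obj    pos=(+1.115,-0.546) vel=(+2.537,-1.506) ωy=+38.81

Key-timestep trajectory:
   step    t(s)  obj.x    obj.z    obj.vx   obj.vz 
     54  0.2015   +0.141  +0.033  +0.626  -0.372
    109  0.4067   +0.335  -0.083  +1.263  -0.750
    164  0.6119   +0.659  -0.275  +1.900  -1.128


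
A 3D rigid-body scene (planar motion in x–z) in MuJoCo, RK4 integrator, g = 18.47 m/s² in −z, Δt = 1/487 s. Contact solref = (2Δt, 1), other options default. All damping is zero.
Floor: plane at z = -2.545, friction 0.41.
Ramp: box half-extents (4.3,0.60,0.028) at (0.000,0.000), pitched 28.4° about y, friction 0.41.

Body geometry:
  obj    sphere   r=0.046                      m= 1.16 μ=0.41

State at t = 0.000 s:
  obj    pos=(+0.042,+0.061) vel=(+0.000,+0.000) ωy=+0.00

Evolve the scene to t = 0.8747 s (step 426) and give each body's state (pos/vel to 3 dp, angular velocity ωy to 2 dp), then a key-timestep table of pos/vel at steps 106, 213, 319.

State at t = 0.8747 s:
  obj    pos=(+2.154,-1.081) vel=(+4.828,-2.611) ωy=+119.31

Key-timestep trajectory:
   step    t(s)  obj.x    obj.z    obj.vx   obj.vz 
    106  0.2177   +0.173  -0.009  +1.201  -0.650
    213  0.4374   +0.570  -0.224  +2.414  -1.305
    319  0.6550   +1.226  -0.579  +3.616  -1.955


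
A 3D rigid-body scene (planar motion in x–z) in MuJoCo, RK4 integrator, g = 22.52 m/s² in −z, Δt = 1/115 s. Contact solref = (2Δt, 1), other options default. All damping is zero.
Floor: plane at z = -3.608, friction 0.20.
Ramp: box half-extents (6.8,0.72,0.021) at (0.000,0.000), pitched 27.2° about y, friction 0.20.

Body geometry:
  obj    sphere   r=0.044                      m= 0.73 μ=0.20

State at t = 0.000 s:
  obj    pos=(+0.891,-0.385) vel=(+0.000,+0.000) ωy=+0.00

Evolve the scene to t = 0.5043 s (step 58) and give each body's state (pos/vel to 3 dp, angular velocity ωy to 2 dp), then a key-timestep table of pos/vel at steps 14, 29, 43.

State at t = 0.5043 s:
  obj    pos=(+1.723,-0.813) vel=(+3.299,-1.696) ωy=+84.21

Key-timestep trajectory:
   step    t(s)  obj.x    obj.z    obj.vx   obj.vz 
     14  0.1217   +0.940  -0.410  +0.797  -0.410
     29  0.2522   +1.099  -0.492  +1.650  -0.848
     43  0.3739   +1.349  -0.620  +2.446  -1.257


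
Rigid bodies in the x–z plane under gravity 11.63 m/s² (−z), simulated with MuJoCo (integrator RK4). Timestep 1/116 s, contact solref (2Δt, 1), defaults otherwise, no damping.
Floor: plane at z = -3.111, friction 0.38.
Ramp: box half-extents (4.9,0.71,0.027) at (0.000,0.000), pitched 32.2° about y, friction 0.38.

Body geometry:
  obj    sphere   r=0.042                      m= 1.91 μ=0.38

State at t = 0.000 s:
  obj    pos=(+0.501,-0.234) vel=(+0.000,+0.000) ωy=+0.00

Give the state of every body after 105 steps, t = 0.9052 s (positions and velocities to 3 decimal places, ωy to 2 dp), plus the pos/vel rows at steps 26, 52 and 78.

State at t = 0.9052 s:
  obj    pos=(+2.036,-1.200) vel=(+3.390,-2.135) ωy=+95.38

Key-timestep trajectory:
   step    t(s)  obj.x    obj.z    obj.vx   obj.vz 
     26  0.2241   +0.595  -0.293  +0.840  -0.529
     52  0.4483   +0.877  -0.471  +1.679  -1.058
     78  0.6724   +1.348  -0.767  +2.519  -1.586


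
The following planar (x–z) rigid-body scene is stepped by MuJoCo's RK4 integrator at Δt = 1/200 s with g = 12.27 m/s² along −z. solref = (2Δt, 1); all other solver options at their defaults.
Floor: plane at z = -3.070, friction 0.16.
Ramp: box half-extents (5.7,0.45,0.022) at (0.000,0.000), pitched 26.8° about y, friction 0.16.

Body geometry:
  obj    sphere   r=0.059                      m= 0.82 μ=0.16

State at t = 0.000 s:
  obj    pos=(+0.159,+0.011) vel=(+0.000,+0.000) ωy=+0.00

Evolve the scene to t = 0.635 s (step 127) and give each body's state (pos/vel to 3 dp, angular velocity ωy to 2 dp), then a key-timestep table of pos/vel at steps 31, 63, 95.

State at t = 0.635 s:
  obj    pos=(+0.870,-0.349) vel=(+2.240,-1.132) ωy=+42.51

Key-timestep trajectory:
   step    t(s)  obj.x    obj.z    obj.vx   obj.vz 
     31  0.1550   +0.201  -0.011  +0.547  -0.276
     63  0.3150   +0.334  -0.078  +1.111  -0.561
     95  0.4750   +0.557  -0.191  +1.676  -0.846


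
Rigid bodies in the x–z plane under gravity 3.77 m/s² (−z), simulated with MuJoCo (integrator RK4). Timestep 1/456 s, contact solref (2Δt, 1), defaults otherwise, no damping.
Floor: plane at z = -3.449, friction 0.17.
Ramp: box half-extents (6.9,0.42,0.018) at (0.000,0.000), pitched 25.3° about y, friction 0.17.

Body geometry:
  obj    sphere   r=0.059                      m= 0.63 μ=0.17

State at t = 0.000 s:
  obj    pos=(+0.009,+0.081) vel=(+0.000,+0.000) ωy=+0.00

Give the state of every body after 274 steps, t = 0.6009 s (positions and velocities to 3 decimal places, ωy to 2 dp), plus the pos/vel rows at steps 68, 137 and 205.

State at t = 0.6009 s:
  obj    pos=(+0.197,-0.008) vel=(+0.625,-0.296) ωy=+11.72

Key-timestep trajectory:
   step    t(s)  obj.x    obj.z    obj.vx   obj.vz 
     68  0.1491   +0.021  +0.075  +0.155  -0.073
    137  0.3004   +0.056  +0.059  +0.313  -0.148
    205  0.4496   +0.114  +0.031  +0.468  -0.221


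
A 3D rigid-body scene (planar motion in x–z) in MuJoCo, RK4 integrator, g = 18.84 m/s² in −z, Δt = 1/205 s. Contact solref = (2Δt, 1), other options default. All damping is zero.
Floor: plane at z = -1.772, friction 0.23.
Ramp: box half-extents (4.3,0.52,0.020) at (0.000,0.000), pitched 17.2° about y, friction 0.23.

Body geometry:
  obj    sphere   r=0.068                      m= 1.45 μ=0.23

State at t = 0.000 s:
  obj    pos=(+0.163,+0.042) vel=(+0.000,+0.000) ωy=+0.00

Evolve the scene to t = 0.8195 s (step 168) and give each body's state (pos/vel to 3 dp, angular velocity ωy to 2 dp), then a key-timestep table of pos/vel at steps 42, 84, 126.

State at t = 0.8195 s:
  obj    pos=(+1.440,-0.354) vel=(+3.115,-0.964) ωy=+47.95

Key-timestep trajectory:
   step    t(s)  obj.x    obj.z    obj.vx   obj.vz 
     42  0.2049   +0.243  +0.017  +0.779  -0.241
     84  0.4098   +0.482  -0.057  +1.558  -0.482
    126  0.6146   +0.881  -0.181  +2.337  -0.723


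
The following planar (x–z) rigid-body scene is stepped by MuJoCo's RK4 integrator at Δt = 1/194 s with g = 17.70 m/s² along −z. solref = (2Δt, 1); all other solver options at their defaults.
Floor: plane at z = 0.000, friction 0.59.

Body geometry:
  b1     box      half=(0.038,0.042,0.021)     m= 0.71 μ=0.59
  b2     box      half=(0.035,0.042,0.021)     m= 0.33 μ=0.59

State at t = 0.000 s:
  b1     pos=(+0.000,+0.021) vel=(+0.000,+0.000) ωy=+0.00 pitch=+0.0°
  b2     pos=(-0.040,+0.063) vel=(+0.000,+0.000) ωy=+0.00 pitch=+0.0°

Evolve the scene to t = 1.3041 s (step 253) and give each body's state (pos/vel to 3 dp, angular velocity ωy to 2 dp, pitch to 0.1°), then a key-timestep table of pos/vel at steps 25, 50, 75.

State at t = 1.3041 s:
  b1     pos=(+0.000,+0.021) vel=(+0.000,+0.000) ωy=+0.00 pitch=+0.0°
  b2     pos=(-0.129,+0.021) vel=(+0.000,+0.000) ωy=+0.00 pitch=+180.0°

Key-timestep trajectory:
   step    t(s)  b1.x    b1.z    b1.vx   b1.vz   b2.x    b2.z    b2.vx   b2.vz 
     25  0.1289   +0.000  +0.021  +0.000  +0.000   -0.049  +0.060  -0.195  -0.121
     50  0.2577   +0.000  +0.021  +0.000  +0.000   -0.087  +0.040  -0.191  +0.020
     75  0.3866   +0.000  +0.021  +0.000  +0.000   -0.115  +0.034  -0.389  -0.238


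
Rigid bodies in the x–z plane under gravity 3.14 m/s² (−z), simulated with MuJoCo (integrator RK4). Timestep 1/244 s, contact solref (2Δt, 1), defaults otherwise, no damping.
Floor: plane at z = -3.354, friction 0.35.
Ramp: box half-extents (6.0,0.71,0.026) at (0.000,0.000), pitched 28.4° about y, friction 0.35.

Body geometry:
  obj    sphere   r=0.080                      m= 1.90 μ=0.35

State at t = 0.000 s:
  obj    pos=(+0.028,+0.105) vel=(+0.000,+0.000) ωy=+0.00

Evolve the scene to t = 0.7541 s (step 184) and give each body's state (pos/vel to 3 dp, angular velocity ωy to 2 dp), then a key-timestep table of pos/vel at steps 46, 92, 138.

State at t = 0.7541 s:
  obj    pos=(+0.295,-0.039) vel=(+0.708,-0.383) ωy=+10.05

Key-timestep trajectory:
   step    t(s)  obj.x    obj.z    obj.vx   obj.vz 
     46  0.1885   +0.045  +0.096  +0.177  -0.096
     92  0.3770   +0.095  +0.069  +0.354  -0.191
    138  0.5656   +0.178  +0.024  +0.531  -0.287


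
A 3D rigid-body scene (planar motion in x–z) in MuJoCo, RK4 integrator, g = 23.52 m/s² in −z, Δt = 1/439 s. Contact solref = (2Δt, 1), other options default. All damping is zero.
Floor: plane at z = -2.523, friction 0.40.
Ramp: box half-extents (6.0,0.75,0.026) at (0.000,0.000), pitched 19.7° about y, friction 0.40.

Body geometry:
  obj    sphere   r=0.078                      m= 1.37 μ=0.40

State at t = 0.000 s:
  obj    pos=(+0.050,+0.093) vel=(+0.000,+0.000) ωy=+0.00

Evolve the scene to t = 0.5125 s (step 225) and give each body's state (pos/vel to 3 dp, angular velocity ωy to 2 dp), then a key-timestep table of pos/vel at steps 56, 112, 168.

State at t = 0.5125 s:
  obj    pos=(+0.750,-0.158) vel=(+2.733,-0.978) ωy=+37.21

Key-timestep trajectory:
   step    t(s)  obj.x    obj.z    obj.vx   obj.vz 
     56  0.1276   +0.093  +0.077  +0.680  -0.244
    112  0.2551   +0.223  +0.030  +1.360  -0.487
    168  0.3827   +0.440  -0.047  +2.040  -0.731


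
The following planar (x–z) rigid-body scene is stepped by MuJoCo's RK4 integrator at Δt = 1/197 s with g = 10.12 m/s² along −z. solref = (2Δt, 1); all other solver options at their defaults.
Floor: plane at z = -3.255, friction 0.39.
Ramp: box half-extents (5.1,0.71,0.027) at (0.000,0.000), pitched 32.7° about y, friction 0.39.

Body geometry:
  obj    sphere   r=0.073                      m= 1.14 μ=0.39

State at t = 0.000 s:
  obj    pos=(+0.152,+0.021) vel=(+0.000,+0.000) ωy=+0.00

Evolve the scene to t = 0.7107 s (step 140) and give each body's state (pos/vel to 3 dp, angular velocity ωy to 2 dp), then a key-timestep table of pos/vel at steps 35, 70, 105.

State at t = 0.7107 s:
  obj    pos=(+0.982,-0.512) vel=(+2.336,-1.499) ωy=+38.01

Key-timestep trajectory:
   step    t(s)  obj.x    obj.z    obj.vx   obj.vz 
     35  0.1777   +0.204  -0.012  +0.584  -0.375
     70  0.3553   +0.360  -0.112  +1.168  -0.750
    105  0.5330   +0.619  -0.279  +1.752  -1.125


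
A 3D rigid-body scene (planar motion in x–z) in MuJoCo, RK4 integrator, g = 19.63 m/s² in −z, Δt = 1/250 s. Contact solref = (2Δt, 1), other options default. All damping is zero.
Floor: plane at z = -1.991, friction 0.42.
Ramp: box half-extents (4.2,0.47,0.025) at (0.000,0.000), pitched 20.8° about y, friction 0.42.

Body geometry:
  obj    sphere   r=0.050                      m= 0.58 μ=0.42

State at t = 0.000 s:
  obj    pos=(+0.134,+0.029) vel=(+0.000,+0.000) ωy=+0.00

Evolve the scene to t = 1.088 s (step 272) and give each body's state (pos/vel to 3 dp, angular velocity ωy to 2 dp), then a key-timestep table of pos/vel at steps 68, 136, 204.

State at t = 1.088 s:
  obj    pos=(+2.889,-1.017) vel=(+5.064,-1.924) ωy=+108.34

Key-timestep trajectory:
   step    t(s)  obj.x    obj.z    obj.vx   obj.vz 
     68  0.2720   +0.306  -0.036  +1.266  -0.481
    136  0.5440   +0.823  -0.232  +2.532  -0.962
    204  0.8160   +1.684  -0.559  +3.798  -1.443


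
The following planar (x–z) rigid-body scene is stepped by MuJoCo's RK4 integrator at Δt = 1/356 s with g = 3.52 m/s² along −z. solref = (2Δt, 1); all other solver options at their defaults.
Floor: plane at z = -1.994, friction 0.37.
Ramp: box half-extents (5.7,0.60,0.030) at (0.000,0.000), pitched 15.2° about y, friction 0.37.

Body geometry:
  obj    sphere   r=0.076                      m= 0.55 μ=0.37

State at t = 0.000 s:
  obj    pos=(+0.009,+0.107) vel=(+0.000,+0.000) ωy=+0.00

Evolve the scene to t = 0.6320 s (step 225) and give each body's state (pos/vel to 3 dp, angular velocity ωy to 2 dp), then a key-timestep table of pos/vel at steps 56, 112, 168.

State at t = 0.6320 s:
  obj    pos=(+0.136,+0.073) vel=(+0.402,-0.109) ωy=+5.48

Key-timestep trajectory:
   step    t(s)  obj.x    obj.z    obj.vx   obj.vz 
     56  0.1573   +0.017  +0.105  +0.100  -0.027
    112  0.3146   +0.041  +0.099  +0.200  -0.054
    168  0.4719   +0.080  +0.088  +0.300  -0.082


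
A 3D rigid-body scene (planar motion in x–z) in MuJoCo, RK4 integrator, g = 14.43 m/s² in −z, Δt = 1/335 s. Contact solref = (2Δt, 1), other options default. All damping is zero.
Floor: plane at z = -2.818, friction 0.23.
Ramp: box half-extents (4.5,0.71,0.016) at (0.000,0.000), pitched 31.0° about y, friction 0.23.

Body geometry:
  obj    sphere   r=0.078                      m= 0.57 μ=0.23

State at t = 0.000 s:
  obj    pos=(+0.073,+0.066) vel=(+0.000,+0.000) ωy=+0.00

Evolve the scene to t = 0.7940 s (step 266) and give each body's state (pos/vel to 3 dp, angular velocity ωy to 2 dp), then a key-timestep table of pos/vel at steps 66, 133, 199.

State at t = 0.7940 s:
  obj    pos=(+1.508,-0.796) vel=(+3.613,-2.171) ωy=+54.03

Key-timestep trajectory:
   step    t(s)  obj.x    obj.z    obj.vx   obj.vz 
     66  0.1970   +0.161  +0.013  +0.897  -0.539
    133  0.3970   +0.432  -0.150  +1.807  -1.086
    199  0.5940   +0.876  -0.417  +2.703  -1.624


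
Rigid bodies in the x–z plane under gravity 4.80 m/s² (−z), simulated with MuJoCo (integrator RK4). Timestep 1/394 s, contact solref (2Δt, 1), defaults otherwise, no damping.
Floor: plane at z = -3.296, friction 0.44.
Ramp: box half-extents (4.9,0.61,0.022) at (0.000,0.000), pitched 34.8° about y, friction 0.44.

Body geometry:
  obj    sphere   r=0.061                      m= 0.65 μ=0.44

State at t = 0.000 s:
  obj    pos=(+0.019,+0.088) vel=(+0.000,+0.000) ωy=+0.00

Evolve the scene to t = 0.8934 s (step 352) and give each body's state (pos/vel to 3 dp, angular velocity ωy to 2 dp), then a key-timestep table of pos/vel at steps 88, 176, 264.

State at t = 0.8934 s:
  obj    pos=(+0.660,-0.358) vel=(+1.436,-0.998) ωy=+28.66

Key-timestep trajectory:
   step    t(s)  obj.x    obj.z    obj.vx   obj.vz 
     88  0.2234   +0.059  +0.060  +0.359  -0.249
    176  0.4467   +0.179  -0.024  +0.718  -0.499
    264  0.6701   +0.380  -0.163  +1.077  -0.748


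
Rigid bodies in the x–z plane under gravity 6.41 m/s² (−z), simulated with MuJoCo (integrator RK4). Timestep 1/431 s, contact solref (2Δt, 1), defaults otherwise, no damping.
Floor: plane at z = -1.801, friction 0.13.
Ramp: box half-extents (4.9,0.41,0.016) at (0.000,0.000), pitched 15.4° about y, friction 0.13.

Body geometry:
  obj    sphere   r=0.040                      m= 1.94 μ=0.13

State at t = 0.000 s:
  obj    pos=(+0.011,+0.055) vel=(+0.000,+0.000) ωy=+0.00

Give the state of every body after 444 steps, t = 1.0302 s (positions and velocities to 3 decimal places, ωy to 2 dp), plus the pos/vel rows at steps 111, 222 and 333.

State at t = 1.0302 s:
  obj    pos=(+0.633,-0.116) vel=(+1.208,-0.333) ωy=+31.31

Key-timestep trajectory:
   step    t(s)  obj.x    obj.z    obj.vx   obj.vz 
    111  0.2575   +0.050  +0.044  +0.302  -0.083
    222  0.5151   +0.167  +0.012  +0.604  -0.166
    333  0.7726   +0.361  -0.041  +0.906  -0.249


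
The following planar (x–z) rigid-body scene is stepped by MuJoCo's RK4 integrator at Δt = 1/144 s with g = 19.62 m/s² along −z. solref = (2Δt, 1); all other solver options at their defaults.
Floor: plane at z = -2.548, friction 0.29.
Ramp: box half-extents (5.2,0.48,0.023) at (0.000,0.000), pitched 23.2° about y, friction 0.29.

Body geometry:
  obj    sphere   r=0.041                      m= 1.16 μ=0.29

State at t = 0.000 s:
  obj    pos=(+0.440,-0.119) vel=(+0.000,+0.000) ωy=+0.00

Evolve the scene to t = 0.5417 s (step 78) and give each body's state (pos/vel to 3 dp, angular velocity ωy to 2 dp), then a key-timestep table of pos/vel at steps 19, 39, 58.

State at t = 0.5417 s:
  obj    pos=(+1.185,-0.438) vel=(+2.749,-1.178) ωy=+72.91

Key-timestep trajectory:
   step    t(s)  obj.x    obj.z    obj.vx   obj.vz 
     19  0.1319   +0.484  -0.138  +0.670  -0.287
     39  0.2708   +0.626  -0.199  +1.375  -0.589
     58  0.4028   +0.852  -0.295  +2.044  -0.876


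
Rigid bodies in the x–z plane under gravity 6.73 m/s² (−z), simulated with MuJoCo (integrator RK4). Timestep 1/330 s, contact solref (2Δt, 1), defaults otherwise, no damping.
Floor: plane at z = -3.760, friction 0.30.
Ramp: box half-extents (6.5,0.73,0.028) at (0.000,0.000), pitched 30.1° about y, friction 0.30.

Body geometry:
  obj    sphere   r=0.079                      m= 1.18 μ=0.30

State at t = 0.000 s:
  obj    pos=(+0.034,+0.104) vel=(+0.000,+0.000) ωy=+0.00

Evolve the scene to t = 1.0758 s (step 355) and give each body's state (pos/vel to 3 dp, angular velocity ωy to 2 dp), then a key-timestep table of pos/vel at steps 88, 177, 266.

State at t = 1.0758 s:
  obj    pos=(+1.241,-0.596) vel=(+2.244,-1.301) ωy=+32.83

Key-timestep trajectory:
   step    t(s)  obj.x    obj.z    obj.vx   obj.vz 
     88  0.2667   +0.108  +0.061  +0.556  -0.322
    177  0.5364   +0.334  -0.070  +1.119  -0.649
    266  0.8061   +0.712  -0.289  +1.681  -0.975


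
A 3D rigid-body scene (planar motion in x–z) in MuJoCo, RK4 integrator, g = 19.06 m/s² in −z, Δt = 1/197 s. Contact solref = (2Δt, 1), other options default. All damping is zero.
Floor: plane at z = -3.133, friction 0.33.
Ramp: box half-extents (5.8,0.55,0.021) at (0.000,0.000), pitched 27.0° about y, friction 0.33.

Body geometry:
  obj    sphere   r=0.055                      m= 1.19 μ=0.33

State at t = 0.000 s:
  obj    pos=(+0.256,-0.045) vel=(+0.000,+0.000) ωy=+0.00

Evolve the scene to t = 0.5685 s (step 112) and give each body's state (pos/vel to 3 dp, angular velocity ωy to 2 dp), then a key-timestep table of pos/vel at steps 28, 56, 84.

State at t = 0.5685 s:
  obj    pos=(+1.146,-0.499) vel=(+3.131,-1.595) ωy=+63.87

Key-timestep trajectory:
   step    t(s)  obj.x    obj.z    obj.vx   obj.vz 
     28  0.1421   +0.312  -0.074  +0.783  -0.399
     56  0.2843   +0.479  -0.159  +1.566  -0.798
     84  0.4264   +0.757  -0.300  +2.348  -1.197


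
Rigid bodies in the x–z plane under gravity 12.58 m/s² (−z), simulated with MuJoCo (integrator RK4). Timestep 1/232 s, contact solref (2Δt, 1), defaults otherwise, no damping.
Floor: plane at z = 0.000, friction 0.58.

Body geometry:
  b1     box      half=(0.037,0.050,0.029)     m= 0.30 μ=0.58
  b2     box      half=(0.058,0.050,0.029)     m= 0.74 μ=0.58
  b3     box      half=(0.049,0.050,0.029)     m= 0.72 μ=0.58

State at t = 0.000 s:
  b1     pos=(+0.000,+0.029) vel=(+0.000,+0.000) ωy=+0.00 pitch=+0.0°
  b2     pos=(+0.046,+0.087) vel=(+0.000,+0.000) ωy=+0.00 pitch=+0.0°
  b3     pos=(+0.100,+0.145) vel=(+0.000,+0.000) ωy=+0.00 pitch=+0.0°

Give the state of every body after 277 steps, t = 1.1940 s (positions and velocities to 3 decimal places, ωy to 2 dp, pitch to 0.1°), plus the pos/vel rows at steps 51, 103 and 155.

State at t = 1.1940 s:
  b1     pos=(+0.000,+0.029) vel=(+0.000,+0.000) ωy=+0.00 pitch=+0.0°
  b2     pos=(+0.104,+0.058) vel=(+0.000,+0.000) ωy=+0.00 pitch=+90.0°
  b3     pos=(+0.192,+0.049) vel=(+0.000,+0.000) ωy=+0.00 pitch=+90.0°

Key-timestep trajectory:
   step    t(s)  b1.x    b1.z    b1.vx   b1.vz   b2.x    b2.z    b2.vx   b2.vz   b3.x    b3.z    b3.vx   b3.vz 
     51  0.2198   +0.000  +0.029  +0.000  +0.000   +0.084  +0.064  +0.310  -0.065   +0.169  +0.057  +0.274  -0.017
    103  0.4440   +0.000  +0.029  +0.000  +0.000   +0.116  +0.063  -0.112  -0.030   +0.192  +0.049  -0.245  -0.148
    155  0.6681   +0.000  +0.029  +0.000  +0.000   +0.107  +0.059  +0.025  +0.022   +0.192  +0.049  +0.000  +0.000


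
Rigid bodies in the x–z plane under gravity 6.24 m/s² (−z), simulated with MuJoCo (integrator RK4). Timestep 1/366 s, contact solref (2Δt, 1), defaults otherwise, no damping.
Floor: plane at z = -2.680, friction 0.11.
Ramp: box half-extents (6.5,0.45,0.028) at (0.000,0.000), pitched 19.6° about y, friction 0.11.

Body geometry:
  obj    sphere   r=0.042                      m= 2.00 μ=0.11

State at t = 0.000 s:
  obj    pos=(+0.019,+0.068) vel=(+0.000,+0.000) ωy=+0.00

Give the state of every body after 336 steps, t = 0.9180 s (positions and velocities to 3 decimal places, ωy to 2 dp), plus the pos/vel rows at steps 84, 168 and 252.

State at t = 0.9180 s:
  obj    pos=(+0.613,-0.144) vel=(+1.293,-0.460) ωy=+32.68

Key-timestep trajectory:
   step    t(s)  obj.x    obj.z    obj.vx   obj.vz 
     84  0.2295   +0.056  +0.054  +0.323  -0.115
    168  0.4590   +0.167  +0.015  +0.647  -0.230
    252  0.6885   +0.353  -0.051  +0.970  -0.345


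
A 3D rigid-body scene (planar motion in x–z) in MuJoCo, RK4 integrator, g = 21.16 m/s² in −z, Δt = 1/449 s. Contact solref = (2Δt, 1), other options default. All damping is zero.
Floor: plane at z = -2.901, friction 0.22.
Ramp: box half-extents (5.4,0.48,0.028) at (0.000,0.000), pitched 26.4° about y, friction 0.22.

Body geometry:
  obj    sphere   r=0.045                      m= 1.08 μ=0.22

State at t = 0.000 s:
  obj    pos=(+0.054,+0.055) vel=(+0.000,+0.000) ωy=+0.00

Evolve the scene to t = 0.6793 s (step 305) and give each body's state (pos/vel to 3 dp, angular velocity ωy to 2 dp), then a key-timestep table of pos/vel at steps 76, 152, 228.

State at t = 0.6793 s:
  obj    pos=(+1.443,-0.635) vel=(+4.089,-2.030) ωy=+101.43

Key-timestep trajectory:
   step    t(s)  obj.x    obj.z    obj.vx   obj.vz 
     76  0.1693   +0.140  +0.012  +1.019  -0.506
    152  0.3385   +0.399  -0.117  +2.038  -1.012
    228  0.5078   +0.830  -0.331  +3.057  -1.517


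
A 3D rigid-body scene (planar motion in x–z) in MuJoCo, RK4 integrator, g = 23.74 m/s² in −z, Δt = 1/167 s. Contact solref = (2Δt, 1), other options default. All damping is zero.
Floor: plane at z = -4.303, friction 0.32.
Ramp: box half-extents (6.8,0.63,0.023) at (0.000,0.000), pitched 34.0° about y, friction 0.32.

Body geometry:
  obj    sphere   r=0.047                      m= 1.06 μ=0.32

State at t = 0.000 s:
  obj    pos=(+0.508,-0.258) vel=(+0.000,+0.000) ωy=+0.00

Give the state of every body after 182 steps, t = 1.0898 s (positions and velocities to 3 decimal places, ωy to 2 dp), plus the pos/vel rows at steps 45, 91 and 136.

State at t = 1.0898 s:
  obj    pos=(+5.176,-3.407) vel=(+8.567,-5.779) ωy=+219.82

Key-timestep trajectory:
   step    t(s)  obj.x    obj.z    obj.vx   obj.vz 
     45  0.2695   +0.794  -0.451  +2.119  -1.429
     91  0.5449   +1.675  -1.046  +4.284  -2.889
    136  0.8144   +3.115  -2.017  +6.402  -4.318


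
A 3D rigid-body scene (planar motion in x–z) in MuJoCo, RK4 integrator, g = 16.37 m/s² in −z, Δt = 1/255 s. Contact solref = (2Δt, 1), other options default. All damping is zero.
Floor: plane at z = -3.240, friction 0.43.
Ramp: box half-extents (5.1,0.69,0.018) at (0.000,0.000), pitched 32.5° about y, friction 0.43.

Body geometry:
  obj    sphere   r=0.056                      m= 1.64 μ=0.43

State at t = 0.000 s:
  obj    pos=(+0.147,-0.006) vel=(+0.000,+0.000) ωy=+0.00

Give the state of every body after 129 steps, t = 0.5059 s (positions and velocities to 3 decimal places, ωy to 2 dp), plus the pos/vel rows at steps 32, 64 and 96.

State at t = 0.5059 s:
  obj    pos=(+0.825,-0.438) vel=(+2.681,-1.708) ωy=+56.74

Key-timestep trajectory:
   step    t(s)  obj.x    obj.z    obj.vx   obj.vz 
     32  0.1255   +0.189  -0.033  +0.665  -0.424
     64  0.2510   +0.314  -0.112  +1.330  -0.847
     96  0.3765   +0.523  -0.245  +1.995  -1.271


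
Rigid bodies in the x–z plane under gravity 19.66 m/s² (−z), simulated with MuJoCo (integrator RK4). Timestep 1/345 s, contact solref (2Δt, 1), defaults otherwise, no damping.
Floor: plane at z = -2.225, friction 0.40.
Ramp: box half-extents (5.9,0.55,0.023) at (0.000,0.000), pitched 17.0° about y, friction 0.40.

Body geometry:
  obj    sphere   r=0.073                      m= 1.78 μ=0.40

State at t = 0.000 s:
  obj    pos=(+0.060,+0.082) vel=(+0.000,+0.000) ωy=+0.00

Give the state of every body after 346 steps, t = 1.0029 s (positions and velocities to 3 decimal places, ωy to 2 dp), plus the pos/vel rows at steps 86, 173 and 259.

State at t = 1.0029 s:
  obj    pos=(+2.035,-0.522) vel=(+3.938,-1.204) ωy=+56.40

Key-timestep trajectory:
   step    t(s)  obj.x    obj.z    obj.vx   obj.vz 
     86  0.2493   +0.182  +0.045  +0.979  -0.299
    173  0.5014   +0.554  -0.069  +1.969  -0.602
    259  0.7507   +1.167  -0.256  +2.948  -0.901


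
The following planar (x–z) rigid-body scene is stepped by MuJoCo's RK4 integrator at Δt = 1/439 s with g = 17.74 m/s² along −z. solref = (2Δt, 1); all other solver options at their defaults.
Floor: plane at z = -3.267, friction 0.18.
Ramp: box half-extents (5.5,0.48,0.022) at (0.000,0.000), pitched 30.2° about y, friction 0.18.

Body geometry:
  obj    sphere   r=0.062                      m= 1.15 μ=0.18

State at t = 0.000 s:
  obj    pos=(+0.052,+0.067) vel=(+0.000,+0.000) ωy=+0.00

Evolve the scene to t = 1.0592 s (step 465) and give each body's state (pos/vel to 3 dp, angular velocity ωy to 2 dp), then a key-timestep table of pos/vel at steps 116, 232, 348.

State at t = 1.0592 s:
  obj    pos=(+3.143,-1.732) vel=(+5.835,-3.396) ωy=+108.88

Key-timestep trajectory:
   step    t(s)  obj.x    obj.z    obj.vx   obj.vz 
    116  0.2642   +0.244  -0.045  +1.456  -0.847
    232  0.5285   +0.821  -0.381  +2.912  -1.695
    348  0.7927   +1.783  -0.941  +4.367  -2.542


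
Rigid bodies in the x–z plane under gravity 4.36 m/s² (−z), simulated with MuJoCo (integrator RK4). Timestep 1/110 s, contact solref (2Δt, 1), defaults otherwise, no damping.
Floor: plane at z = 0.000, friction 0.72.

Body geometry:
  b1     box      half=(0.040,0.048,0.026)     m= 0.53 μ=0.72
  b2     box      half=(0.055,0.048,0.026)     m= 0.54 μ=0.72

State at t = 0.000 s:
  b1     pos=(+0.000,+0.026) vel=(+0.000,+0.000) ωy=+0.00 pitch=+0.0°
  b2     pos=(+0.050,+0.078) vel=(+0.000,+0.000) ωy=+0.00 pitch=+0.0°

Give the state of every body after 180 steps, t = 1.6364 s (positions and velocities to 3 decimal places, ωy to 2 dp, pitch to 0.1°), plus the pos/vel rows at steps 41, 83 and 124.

State at t = 1.6364 s:
  b1     pos=(+0.000,+0.026) vel=(+0.000,+0.000) ωy=+0.00 pitch=+0.0°
  b2     pos=(+0.106,+0.055) vel=(+0.000,+0.000) ωy=+0.00 pitch=+90.0°

Key-timestep trajectory:
   step    t(s)  b1.x    b1.z    b1.vx   b1.vz   b2.x    b2.z    b2.vx   b2.vz 
     41  0.3727   +0.000  +0.026  +0.000  +0.000   +0.083  +0.061  +0.126  -0.004
     83  0.7545   +0.000  +0.026  +0.000  +0.000   +0.118  +0.059  -0.035  -0.008
    124  1.1273   +0.000  +0.026  +0.000  +0.000   +0.108  +0.055  +0.062  +0.029


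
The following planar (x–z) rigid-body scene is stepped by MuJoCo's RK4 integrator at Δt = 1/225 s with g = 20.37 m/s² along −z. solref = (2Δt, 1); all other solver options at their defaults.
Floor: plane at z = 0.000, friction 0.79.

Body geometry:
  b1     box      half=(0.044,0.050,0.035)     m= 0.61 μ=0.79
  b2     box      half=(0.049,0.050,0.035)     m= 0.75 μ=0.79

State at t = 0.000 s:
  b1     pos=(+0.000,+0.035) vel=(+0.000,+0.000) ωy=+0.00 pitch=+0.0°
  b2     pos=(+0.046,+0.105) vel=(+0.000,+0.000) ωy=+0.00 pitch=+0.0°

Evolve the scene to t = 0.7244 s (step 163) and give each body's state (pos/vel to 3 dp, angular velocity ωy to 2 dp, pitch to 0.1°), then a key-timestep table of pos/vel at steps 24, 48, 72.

State at t = 0.7244 s:
  b1     pos=(+0.000,+0.035) vel=(+0.000,+0.000) ωy=+0.00 pitch=+0.0°
  b2     pos=(+0.090,+0.049) vel=(+0.000,+0.000) ωy=+0.00 pitch=+90.0°

Key-timestep trajectory:
   step    t(s)  b1.x    b1.z    b1.vx   b1.vz   b2.x    b2.z    b2.vx   b2.vz 
     24  0.1067   +0.000  +0.035  +0.000  +0.000   +0.051  +0.104  +0.106  -0.020
     48  0.2133   +0.000  +0.035  +0.000  +0.001   +0.076  +0.084  +0.353  -0.669
     72  0.3200   +0.000  +0.035  +0.000  +0.000   +0.093  +0.051  -0.192  -0.120


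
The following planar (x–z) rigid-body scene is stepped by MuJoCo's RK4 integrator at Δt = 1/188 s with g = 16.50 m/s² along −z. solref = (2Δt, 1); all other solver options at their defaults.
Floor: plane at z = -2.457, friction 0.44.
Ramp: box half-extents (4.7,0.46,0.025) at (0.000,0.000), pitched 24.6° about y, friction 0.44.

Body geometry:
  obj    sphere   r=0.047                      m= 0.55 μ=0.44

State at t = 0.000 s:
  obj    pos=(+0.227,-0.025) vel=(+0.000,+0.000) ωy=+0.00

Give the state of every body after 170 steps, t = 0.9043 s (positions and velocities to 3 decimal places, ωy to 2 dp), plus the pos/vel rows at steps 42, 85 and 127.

State at t = 0.9043 s:
  obj    pos=(+2.051,-0.860) vel=(+4.034,-1.847) ωy=+94.38

Key-timestep trajectory:
   step    t(s)  obj.x    obj.z    obj.vx   obj.vz 
     42  0.2234   +0.338  -0.076  +0.997  -0.456
     85  0.4521   +0.683  -0.234  +2.017  -0.923
    127  0.6755   +1.245  -0.491  +3.013  -1.380


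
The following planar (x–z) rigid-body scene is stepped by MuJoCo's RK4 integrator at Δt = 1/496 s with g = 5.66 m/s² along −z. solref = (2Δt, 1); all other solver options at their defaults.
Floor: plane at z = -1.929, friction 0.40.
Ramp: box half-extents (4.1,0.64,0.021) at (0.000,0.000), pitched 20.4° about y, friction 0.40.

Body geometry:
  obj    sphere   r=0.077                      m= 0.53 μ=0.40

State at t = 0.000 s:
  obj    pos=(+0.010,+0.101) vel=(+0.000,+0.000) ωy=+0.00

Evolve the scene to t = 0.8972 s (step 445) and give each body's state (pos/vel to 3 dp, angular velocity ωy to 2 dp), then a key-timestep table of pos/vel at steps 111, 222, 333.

State at t = 0.8972 s:
  obj    pos=(+0.542,-0.097) vel=(+1.185,-0.441) ωy=+16.42

Key-timestep trajectory:
   step    t(s)  obj.x    obj.z    obj.vx   obj.vz 
    111  0.2238   +0.043  +0.089  +0.296  -0.110
    222  0.4476   +0.142  +0.052  +0.591  -0.220
    333  0.6714   +0.308  -0.010  +0.887  -0.330


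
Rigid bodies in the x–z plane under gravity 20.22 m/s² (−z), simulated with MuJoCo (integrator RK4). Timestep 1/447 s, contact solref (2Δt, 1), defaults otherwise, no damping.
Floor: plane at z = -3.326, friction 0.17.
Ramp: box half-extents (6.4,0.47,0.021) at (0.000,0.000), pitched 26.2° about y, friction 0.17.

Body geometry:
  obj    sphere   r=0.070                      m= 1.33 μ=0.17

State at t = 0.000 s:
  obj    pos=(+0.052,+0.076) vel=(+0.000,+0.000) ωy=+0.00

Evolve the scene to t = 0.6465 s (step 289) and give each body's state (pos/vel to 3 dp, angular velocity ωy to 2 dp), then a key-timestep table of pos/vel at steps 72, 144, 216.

State at t = 0.6465 s:
  obj    pos=(+1.248,-0.513) vel=(+3.699,-1.820) ωy=+58.88

Key-timestep trajectory:
   step    t(s)  obj.x    obj.z    obj.vx   obj.vz 
     72  0.1611   +0.126  +0.039  +0.922  -0.454
    144  0.3221   +0.349  -0.070  +1.843  -0.907
    216  0.4832   +0.720  -0.253  +2.765  -1.361


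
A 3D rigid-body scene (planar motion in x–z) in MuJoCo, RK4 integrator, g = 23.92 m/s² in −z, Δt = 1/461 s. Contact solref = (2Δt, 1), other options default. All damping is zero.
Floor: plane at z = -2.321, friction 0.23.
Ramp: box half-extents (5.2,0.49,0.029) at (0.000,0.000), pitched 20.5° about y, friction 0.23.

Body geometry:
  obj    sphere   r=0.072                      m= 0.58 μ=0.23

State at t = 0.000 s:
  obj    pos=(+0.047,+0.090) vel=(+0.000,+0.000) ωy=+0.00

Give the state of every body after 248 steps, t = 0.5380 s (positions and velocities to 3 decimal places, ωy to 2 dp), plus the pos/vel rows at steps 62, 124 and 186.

State at t = 0.5380 s:
  obj    pos=(+0.858,-0.213) vel=(+3.015,-1.127) ωy=+44.70

Key-timestep trajectory:
   step    t(s)  obj.x    obj.z    obj.vx   obj.vz 
     62  0.1345   +0.098  +0.071  +0.754  -0.282
    124  0.2690   +0.250  +0.014  +1.508  -0.564
    186  0.4035   +0.503  -0.080  +2.261  -0.846


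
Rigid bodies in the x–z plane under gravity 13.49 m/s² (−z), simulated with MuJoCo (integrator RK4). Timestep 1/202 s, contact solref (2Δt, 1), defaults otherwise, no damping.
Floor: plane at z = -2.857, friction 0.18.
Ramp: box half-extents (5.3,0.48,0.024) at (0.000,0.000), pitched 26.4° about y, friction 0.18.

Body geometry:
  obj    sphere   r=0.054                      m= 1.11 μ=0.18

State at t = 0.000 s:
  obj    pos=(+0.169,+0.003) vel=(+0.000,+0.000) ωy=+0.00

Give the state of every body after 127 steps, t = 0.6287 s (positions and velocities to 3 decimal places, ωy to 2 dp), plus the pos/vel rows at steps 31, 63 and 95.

State at t = 0.6287 s:
  obj    pos=(+0.928,-0.373) vel=(+2.413,-1.198) ωy=+49.86

Key-timestep trajectory:
   step    t(s)  obj.x    obj.z    obj.vx   obj.vz 
     31  0.1535   +0.214  -0.019  +0.589  -0.293
     63  0.3119   +0.356  -0.090  +1.197  -0.594
     95  0.4703   +0.594  -0.208  +1.805  -0.896


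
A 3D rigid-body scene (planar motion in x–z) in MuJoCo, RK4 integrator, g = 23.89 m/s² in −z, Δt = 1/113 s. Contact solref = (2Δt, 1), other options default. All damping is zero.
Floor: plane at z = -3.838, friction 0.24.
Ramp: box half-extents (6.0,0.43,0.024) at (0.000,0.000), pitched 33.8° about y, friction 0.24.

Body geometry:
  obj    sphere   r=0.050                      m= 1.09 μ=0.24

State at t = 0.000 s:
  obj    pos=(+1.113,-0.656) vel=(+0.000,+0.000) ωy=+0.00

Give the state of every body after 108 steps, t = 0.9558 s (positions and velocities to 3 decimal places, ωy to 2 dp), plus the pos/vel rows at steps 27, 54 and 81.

State at t = 0.9558 s:
  obj    pos=(+4.716,-3.068) vel=(+7.540,-5.047) ωy=+181.35

Key-timestep trajectory:
   step    t(s)  obj.x    obj.z    obj.vx   obj.vz 
     27  0.2389   +1.338  -0.807  +1.885  -1.262
     54  0.4779   +2.014  -1.259  +3.770  -2.524
     81  0.7168   +3.140  -2.013  +5.655  -3.786


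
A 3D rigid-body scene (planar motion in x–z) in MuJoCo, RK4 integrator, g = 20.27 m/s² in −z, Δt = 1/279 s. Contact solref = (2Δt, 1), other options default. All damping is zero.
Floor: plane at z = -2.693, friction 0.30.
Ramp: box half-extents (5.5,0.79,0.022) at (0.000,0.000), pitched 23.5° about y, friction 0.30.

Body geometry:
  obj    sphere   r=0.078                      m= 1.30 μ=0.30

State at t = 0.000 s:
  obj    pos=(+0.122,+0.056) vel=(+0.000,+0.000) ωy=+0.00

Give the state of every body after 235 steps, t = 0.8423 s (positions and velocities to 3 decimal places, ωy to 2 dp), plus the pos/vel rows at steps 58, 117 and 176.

State at t = 0.8423 s:
  obj    pos=(+2.000,-0.761) vel=(+4.460,-1.939) ωy=+62.34

Key-timestep trajectory:
   step    t(s)  obj.x    obj.z    obj.vx   obj.vz 
     58  0.2079   +0.236  +0.006  +1.101  -0.479
    117  0.4194   +0.588  -0.146  +2.220  -0.965
    176  0.6308   +1.176  -0.402  +3.340  -1.452


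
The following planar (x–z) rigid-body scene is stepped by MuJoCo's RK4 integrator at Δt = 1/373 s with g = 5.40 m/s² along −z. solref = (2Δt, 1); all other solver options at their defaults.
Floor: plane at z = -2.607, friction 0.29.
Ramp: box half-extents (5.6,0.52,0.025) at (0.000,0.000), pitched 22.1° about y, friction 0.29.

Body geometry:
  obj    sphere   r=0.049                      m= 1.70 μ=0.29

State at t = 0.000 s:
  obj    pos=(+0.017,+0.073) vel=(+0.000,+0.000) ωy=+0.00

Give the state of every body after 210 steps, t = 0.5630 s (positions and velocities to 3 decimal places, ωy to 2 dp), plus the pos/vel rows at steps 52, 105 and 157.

State at t = 0.5630 s:
  obj    pos=(+0.230,-0.014) vel=(+0.757,-0.307) ωy=+16.67

Key-timestep trajectory:
   step    t(s)  obj.x    obj.z    obj.vx   obj.vz 
     52  0.1394   +0.030  +0.068  +0.187  -0.076
    105  0.2815   +0.070  +0.051  +0.379  -0.154
    157  0.4209   +0.136  +0.025  +0.566  -0.230


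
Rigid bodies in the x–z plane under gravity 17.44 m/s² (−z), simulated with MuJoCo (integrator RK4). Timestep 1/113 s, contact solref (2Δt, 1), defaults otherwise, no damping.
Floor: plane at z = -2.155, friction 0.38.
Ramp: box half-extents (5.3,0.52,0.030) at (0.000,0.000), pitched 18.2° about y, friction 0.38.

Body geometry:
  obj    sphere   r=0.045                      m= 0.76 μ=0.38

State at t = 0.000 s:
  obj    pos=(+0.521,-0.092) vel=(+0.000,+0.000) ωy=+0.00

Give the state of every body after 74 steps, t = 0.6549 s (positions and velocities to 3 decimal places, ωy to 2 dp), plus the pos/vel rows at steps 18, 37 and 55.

State at t = 0.6549 s:
  obj    pos=(+1.313,-0.353) vel=(+2.420,-0.796) ωy=+56.60

Key-timestep trajectory:
   step    t(s)  obj.x    obj.z    obj.vx   obj.vz 
     18  0.1593   +0.568  -0.108  +0.589  -0.193
     37  0.3274   +0.719  -0.158  +1.210  -0.398
     55  0.4867   +0.959  -0.236  +1.798  -0.591


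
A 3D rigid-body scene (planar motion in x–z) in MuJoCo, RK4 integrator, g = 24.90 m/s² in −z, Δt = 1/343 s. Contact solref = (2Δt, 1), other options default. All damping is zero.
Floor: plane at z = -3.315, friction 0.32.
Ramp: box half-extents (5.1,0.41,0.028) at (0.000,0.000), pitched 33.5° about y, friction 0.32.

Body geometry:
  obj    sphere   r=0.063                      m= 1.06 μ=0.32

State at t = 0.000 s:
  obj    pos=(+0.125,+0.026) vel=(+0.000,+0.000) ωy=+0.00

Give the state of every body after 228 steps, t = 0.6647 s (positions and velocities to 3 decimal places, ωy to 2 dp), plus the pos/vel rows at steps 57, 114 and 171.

State at t = 0.6647 s:
  obj    pos=(+1.934,-1.171) vel=(+5.442,-3.602) ωy=+103.56

Key-timestep trajectory:
   step    t(s)  obj.x    obj.z    obj.vx   obj.vz 
     57  0.1662   +0.238  -0.049  +1.361  -0.901
    114  0.3324   +0.577  -0.273  +2.721  -1.801
    171  0.4985   +1.143  -0.647  +4.081  -2.701
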